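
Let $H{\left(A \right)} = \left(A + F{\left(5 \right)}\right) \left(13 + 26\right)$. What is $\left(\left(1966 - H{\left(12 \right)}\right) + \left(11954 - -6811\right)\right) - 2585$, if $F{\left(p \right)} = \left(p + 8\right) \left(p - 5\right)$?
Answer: $17678$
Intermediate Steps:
$F{\left(p \right)} = \left(-5 + p\right) \left(8 + p\right)$ ($F{\left(p \right)} = \left(8 + p\right) \left(-5 + p\right) = \left(-5 + p\right) \left(8 + p\right)$)
$H{\left(A \right)} = 39 A$ ($H{\left(A \right)} = \left(A + \left(-40 + 5^{2} + 3 \cdot 5\right)\right) \left(13 + 26\right) = \left(A + \left(-40 + 25 + 15\right)\right) 39 = \left(A + 0\right) 39 = A 39 = 39 A$)
$\left(\left(1966 - H{\left(12 \right)}\right) + \left(11954 - -6811\right)\right) - 2585 = \left(\left(1966 - 39 \cdot 12\right) + \left(11954 - -6811\right)\right) - 2585 = \left(\left(1966 - 468\right) + \left(11954 + 6811\right)\right) - 2585 = \left(\left(1966 - 468\right) + 18765\right) - 2585 = \left(1498 + 18765\right) - 2585 = 20263 - 2585 = 17678$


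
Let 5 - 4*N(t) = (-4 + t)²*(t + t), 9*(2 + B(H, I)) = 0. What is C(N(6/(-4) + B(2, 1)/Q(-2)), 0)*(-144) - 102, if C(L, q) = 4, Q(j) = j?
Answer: -678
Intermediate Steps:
B(H, I) = -2 (B(H, I) = -2 + (⅑)*0 = -2 + 0 = -2)
N(t) = 5/4 - t*(-4 + t)²/2 (N(t) = 5/4 - (-4 + t)²*(t + t)/4 = 5/4 - (-4 + t)²*2*t/4 = 5/4 - t*(-4 + t)²/2)
C(N(6/(-4) + B(2, 1)/Q(-2)), 0)*(-144) - 102 = 4*(-144) - 102 = -576 - 102 = -678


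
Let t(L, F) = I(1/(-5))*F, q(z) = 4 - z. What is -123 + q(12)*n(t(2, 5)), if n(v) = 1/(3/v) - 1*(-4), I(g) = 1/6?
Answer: -1415/9 ≈ -157.22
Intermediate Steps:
I(g) = 1/6
t(L, F) = F/6
n(v) = 4 + v/3 (n(v) = v/3 + 4 = 4 + v/3)
-123 + q(12)*n(t(2, 5)) = -123 + (4 - 1*12)*(4 + ((1/6)*5)/3) = -123 + (4 - 12)*(4 + (1/3)*(5/6)) = -123 - 8*(4 + 5/18) = -123 - 8*77/18 = -123 - 308/9 = -1415/9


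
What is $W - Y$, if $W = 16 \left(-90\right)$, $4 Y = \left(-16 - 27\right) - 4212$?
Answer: $- \frac{1505}{4} \approx -376.25$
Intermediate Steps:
$Y = - \frac{4255}{4}$ ($Y = \frac{\left(-16 - 27\right) - 4212}{4} = \frac{-43 - 4212}{4} = \frac{1}{4} \left(-4255\right) = - \frac{4255}{4} \approx -1063.8$)
$W = -1440$
$W - Y = -1440 - - \frac{4255}{4} = -1440 + \frac{4255}{4} = - \frac{1505}{4}$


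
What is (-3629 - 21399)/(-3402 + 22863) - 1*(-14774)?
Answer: 287491786/19461 ≈ 14773.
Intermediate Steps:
(-3629 - 21399)/(-3402 + 22863) - 1*(-14774) = -25028/19461 + 14774 = 287491786/19461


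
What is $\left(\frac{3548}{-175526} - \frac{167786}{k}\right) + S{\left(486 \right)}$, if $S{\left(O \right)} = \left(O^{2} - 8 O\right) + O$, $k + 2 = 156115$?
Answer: $\frac{3189482838964706}{13700945219} \approx 2.3279 \cdot 10^{5}$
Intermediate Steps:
$k = 156113$ ($k = -2 + 156115 = 156113$)
$S{\left(O \right)} = O^{2} - 7 O$
$\left(\frac{3548}{-175526} - \frac{167786}{k}\right) + S{\left(486 \right)} = \left(\frac{3548}{-175526} - \frac{167786}{156113}\right) + 486 \left(-7 + 486\right) = \left(3548 \left(- \frac{1}{175526}\right) - \frac{167786}{156113}\right) + 486 \cdot 479 = \left(- \frac{1774}{87763} - \frac{167786}{156113}\right) + 232794 = - \frac{15002347180}{13700945219} + 232794 = \frac{3189482838964706}{13700945219}$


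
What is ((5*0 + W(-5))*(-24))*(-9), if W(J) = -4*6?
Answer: -5184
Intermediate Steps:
W(J) = -24 (W(J) = -1*24 = -24)
((5*0 + W(-5))*(-24))*(-9) = ((5*0 - 24)*(-24))*(-9) = ((0 - 24)*(-24))*(-9) = -24*(-24)*(-9) = 576*(-9) = -5184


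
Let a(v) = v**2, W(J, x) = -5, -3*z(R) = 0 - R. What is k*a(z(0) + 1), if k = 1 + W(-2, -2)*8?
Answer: -39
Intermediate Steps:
z(R) = R/3 (z(R) = -(0 - R)/3 = -(-1)*R/3 = R/3)
k = -39 (k = 1 - 5*8 = 1 - 40 = -39)
k*a(z(0) + 1) = -39*((1/3)*0 + 1)**2 = -39*(0 + 1)**2 = -39*1**2 = -39*1 = -39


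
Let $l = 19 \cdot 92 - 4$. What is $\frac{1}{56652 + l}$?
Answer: $\frac{1}{58396} \approx 1.7124 \cdot 10^{-5}$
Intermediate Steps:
$l = 1744$ ($l = 1748 - 4 = 1744$)
$\frac{1}{56652 + l} = \frac{1}{56652 + 1744} = \frac{1}{58396}$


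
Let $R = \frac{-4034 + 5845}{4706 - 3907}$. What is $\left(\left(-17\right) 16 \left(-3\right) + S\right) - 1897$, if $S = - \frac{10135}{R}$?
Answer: $- \frac{10055556}{1811} \approx -5552.5$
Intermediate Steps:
$R = \frac{1811}{799} \approx 2.2666$
$S = - \frac{8097865}{1811}$ ($S = - \frac{10135}{\frac{1811}{799}} = \left(-10135\right) \frac{799}{1811} = - \frac{8097865}{1811} \approx -4471.5$)
$\left(\left(-17\right) 16 \left(-3\right) + S\right) - 1897 = \left(\left(-17\right) 16 \left(-3\right) - \frac{8097865}{1811}\right) - 1897 = \left(\left(-272\right) \left(-3\right) - \frac{8097865}{1811}\right) - 1897 = \left(816 - \frac{8097865}{1811}\right) - 1897 = - \frac{6620089}{1811} - 1897 = - \frac{10055556}{1811}$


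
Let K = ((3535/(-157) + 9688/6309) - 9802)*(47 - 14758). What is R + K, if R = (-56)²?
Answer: 143138042893243/990513 ≈ 1.4451e+8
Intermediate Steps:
R = 3136
K = 143134936644475/990513 (K = ((3535*(-1/157) + 9688*(1/6309)) - 9802)*(-14711) = ((-3535/157 + 9688/6309) - 9802)*(-14711) = (-20781299/990513 - 9802)*(-14711) = -9729789725/990513*(-14711) = 143134936644475/990513 ≈ 1.4451e+8)
R + K = 3136 + 143134936644475/990513 = 143138042893243/990513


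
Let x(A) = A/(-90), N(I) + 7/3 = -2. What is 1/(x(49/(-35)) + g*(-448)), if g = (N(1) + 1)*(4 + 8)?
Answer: 450/8064007 ≈ 5.5804e-5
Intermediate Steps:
N(I) = -13/3 (N(I) = -7/3 - 2 = -13/3)
g = -40 (g = (-13/3 + 1)*(4 + 8) = -10/3*12 = -40)
x(A) = -A/90 (x(A) = A*(-1/90) = -A/90)
1/(x(49/(-35)) + g*(-448)) = 1/(-49/(90*(-35)) - 40*(-448)) = 1/(-49*(-1)/(90*35) + 17920) = 1/(-1/90*(-7/5) + 17920) = 1/(7/450 + 17920) = 1/(8064007/450) = 450/8064007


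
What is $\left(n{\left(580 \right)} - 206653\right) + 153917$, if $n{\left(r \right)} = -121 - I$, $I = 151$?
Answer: $-53008$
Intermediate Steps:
$n{\left(r \right)} = -272$ ($n{\left(r \right)} = -121 - 151 = -272$)
$\left(n{\left(580 \right)} - 206653\right) + 153917 = \left(-272 - 206653\right) + 153917 = -206925 + 153917 = -53008$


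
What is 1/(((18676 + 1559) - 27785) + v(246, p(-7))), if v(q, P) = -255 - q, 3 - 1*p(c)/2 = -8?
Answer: -1/8051 ≈ -0.00012421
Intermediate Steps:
p(c) = 22 (p(c) = 6 - 2*(-8) = 6 + 16 = 22)
1/(((18676 + 1559) - 27785) + v(246, p(-7))) = 1/(((18676 + 1559) - 27785) + (-255 - 1*246)) = 1/((20235 - 27785) + (-255 - 246)) = 1/(-7550 - 501) = 1/(-8051) = -1/8051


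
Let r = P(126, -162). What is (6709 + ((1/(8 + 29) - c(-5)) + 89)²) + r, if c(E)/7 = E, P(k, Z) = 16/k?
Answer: 1905354098/86247 ≈ 22092.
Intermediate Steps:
c(E) = 7*E
r = 8/63 (r = 16/126 = 16*(1/126) = 8/63 ≈ 0.12698)
(6709 + ((1/(8 + 29) - c(-5)) + 89)²) + r = (6709 + ((1/(8 + 29) - 7*(-5)) + 89)²) + 8/63 = (6709 + ((1/37 - 1*(-35)) + 89)²) + 8/63 = (6709 + ((1/37 + 35) + 89)²) + 8/63 = (6709 + (1296/37 + 89)²) + 8/63 = (6709 + (4589/37)²) + 8/63 = (6709 + 21058921/1369) + 8/63 = 30243542/1369 + 8/63 = 1905354098/86247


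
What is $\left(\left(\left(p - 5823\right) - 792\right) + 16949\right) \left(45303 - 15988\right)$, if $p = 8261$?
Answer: $545112425$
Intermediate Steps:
$\left(\left(\left(p - 5823\right) - 792\right) + 16949\right) \left(45303 - 15988\right) = \left(\left(\left(8261 - 5823\right) - 792\right) + 16949\right) \left(45303 - 15988\right) = \left(\left(\left(8261 - 5823\right) - 792\right) + 16949\right) 29315 = \left(\left(2438 - 792\right) + 16949\right) 29315 = \left(1646 + 16949\right) 29315 = 18595 \cdot 29315 = 545112425$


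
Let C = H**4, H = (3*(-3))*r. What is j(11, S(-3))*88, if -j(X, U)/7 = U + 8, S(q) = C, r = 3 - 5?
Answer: -64670144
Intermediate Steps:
r = -2
H = 18 (H = (3*(-3))*(-2) = -9*(-2) = 18)
C = 104976 (C = 18**4 = 104976)
S(q) = 104976
j(X, U) = -56 - 7*U (j(X, U) = -7*(U + 8) = -7*(8 + U) = -56 - 7*U)
j(11, S(-3))*88 = (-56 - 7*104976)*88 = (-56 - 734832)*88 = -734888*88 = -64670144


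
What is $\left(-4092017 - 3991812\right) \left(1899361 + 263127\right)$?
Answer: $-17481183206552$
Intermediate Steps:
$\left(-4092017 - 3991812\right) \left(1899361 + 263127\right) = \left(-4092017 - 3991812\right) 2162488 = \left(-8083829\right) 2162488 = -17481183206552$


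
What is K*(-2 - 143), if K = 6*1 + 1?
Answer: -1015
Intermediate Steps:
K = 7 (K = 6 + 1 = 7)
K*(-2 - 143) = 7*(-2 - 143) = 7*(-145) = -1015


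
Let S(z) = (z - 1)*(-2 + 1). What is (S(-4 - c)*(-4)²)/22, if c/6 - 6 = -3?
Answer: 184/11 ≈ 16.727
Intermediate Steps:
c = 18 (c = 36 + 6*(-3) = 36 - 18 = 18)
S(z) = 1 - z (S(z) = (-1 + z)*(-1) = 1 - z)
(S(-4 - c)*(-4)²)/22 = ((1 - (-4 - 1*18))*(-4)²)/22 = ((1 - (-4 - 18))*16)*(1/22) = ((1 - 1*(-22))*16)*(1/22) = ((1 + 22)*16)*(1/22) = (23*16)*(1/22) = 368*(1/22) = 184/11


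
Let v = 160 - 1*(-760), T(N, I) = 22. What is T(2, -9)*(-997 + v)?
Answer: -1694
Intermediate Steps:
v = 920 (v = 160 + 760 = 920)
T(2, -9)*(-997 + v) = 22*(-997 + 920) = 22*(-77) = -1694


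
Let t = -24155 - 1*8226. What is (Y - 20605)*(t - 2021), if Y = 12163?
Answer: 290421684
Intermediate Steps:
t = -32381 (t = -24155 - 8226 = -32381)
(Y - 20605)*(t - 2021) = (12163 - 20605)*(-32381 - 2021) = -8442*(-34402) = 290421684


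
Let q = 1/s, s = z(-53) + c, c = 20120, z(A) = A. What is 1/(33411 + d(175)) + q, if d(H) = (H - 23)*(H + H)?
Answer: 106678/1738022937 ≈ 6.1379e-5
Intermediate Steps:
d(H) = 2*H*(-23 + H) (d(H) = (-23 + H)*(2*H) = 2*H*(-23 + H))
s = 20067 (s = -53 + 20120 = 20067)
q = 1/20067 ≈ 4.9833e-5
1/(33411 + d(175)) + q = 1/(33411 + 2*175*(-23 + 175)) + 1/20067 = 1/(33411 + 2*175*152) + 1/20067 = 1/(33411 + 53200) + 1/20067 = 1/86611 + 1/20067 = 106678/1738022937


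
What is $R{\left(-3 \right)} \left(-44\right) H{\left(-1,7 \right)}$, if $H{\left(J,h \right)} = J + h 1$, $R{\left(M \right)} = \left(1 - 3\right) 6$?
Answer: $3168$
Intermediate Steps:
$R{\left(M \right)} = -12$ ($R{\left(M \right)} = \left(-2\right) 6 = -12$)
$H{\left(J,h \right)} = J + h$
$R{\left(-3 \right)} \left(-44\right) H{\left(-1,7 \right)} = \left(-12\right) \left(-44\right) \left(-1 + 7\right) = 528 \cdot 6 = 3168$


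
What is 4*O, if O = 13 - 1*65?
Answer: -208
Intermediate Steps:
O = -52 (O = 13 - 65 = -52)
4*O = 4*(-52) = -208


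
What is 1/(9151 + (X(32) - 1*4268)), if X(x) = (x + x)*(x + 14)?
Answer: 1/7827 ≈ 0.00012776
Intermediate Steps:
X(x) = 2*x*(14 + x) (X(x) = (2*x)*(14 + x) = 2*x*(14 + x))
1/(9151 + (X(32) - 1*4268)) = 1/(9151 + (2*32*(14 + 32) - 1*4268)) = 1/(9151 + (2*32*46 - 4268)) = 1/(9151 + (2944 - 4268)) = 1/(9151 - 1324) = 1/7827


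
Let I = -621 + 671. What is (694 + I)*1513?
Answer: 1125672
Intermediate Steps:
I = 50
(694 + I)*1513 = (694 + 50)*1513 = 744*1513 = 1125672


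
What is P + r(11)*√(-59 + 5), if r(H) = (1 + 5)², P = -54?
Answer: -54 + 108*I*√6 ≈ -54.0 + 264.54*I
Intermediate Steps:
r(H) = 36 (r(H) = 6² = 36)
P + r(11)*√(-59 + 5) = -54 + 36*√(-59 + 5) = -54 + 36*√(-54) = -54 + 36*(3*I*√6) = -54 + 108*I*√6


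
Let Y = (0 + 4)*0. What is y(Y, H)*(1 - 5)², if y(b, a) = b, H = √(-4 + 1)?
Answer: 0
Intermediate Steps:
Y = 0 (Y = 4*0 = 0)
H = I*√3 (H = √(-3) = I*√3 ≈ 1.732*I)
y(Y, H)*(1 - 5)² = 0*(1 - 5)² = 0*(-4)² = 0*16 = 0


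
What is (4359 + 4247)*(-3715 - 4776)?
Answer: -73073546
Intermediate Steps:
(4359 + 4247)*(-3715 - 4776) = 8606*(-8491) = -73073546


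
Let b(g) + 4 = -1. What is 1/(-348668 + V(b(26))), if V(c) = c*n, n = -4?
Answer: -1/348648 ≈ -2.8682e-6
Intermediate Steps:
b(g) = -5 (b(g) = -4 - 1 = -5)
V(c) = -4*c (V(c) = c*(-4) = -4*c)
1/(-348668 + V(b(26))) = 1/(-348668 - 4*(-5)) = 1/(-348668 + 20) = 1/(-348648) = -1/348648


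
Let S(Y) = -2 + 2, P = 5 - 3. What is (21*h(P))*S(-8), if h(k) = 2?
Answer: 0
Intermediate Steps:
P = 2
S(Y) = 0
(21*h(P))*S(-8) = (21*2)*0 = 42*0 = 0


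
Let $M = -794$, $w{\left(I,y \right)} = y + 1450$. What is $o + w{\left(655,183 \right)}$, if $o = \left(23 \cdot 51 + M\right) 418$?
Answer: $160055$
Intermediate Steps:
$w{\left(I,y \right)} = 1450 + y$
$o = 158422$ ($o = \left(23 \cdot 51 - 794\right) 418 = \left(1173 - 794\right) 418 = 379 \cdot 418 = 158422$)
$o + w{\left(655,183 \right)} = 158422 + \left(1450 + 183\right) = 158422 + 1633 = 160055$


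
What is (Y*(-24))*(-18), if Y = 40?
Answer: 17280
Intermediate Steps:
(Y*(-24))*(-18) = (40*(-24))*(-18) = -960*(-18) = 17280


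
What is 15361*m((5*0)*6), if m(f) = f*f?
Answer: 0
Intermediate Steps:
m(f) = f**2
15361*m((5*0)*6) = 15361*((5*0)*6)**2 = 15361*(0*6)**2 = 15361*0**2 = 15361*0 = 0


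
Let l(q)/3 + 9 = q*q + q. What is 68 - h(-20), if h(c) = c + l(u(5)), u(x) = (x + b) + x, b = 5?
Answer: -605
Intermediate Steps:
u(x) = 5 + 2*x (u(x) = (x + 5) + x = (5 + x) + x = 5 + 2*x)
l(q) = -27 + 3*q + 3*q² (l(q) = -27 + 3*(q*q + q) = -27 + 3*(q² + q) = -27 + 3*(q + q²) = -27 + (3*q + 3*q²) = -27 + 3*q + 3*q²)
h(c) = 693 + c (h(c) = c + (-27 + 3*(5 + 2*5) + 3*(5 + 2*5)²) = c + (-27 + 3*(5 + 10) + 3*(5 + 10)²) = c + (-27 + 3*15 + 3*15²) = c + (-27 + 45 + 3*225) = c + (-27 + 45 + 675) = c + 693 = 693 + c)
68 - h(-20) = 68 - (693 - 20) = 68 - 1*673 = 68 - 673 = -605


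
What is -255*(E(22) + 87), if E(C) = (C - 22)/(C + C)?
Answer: -22185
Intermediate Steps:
E(C) = (-22 + C)/(2*C) (E(C) = (-22 + C)/((2*C)) = (-22 + C)*(1/(2*C)) = (-22 + C)/(2*C))
-255*(E(22) + 87) = -255*((½)*(-22 + 22)/22 + 87) = -255*((½)*(1/22)*0 + 87) = -255*(0 + 87) = -255*87 = -22185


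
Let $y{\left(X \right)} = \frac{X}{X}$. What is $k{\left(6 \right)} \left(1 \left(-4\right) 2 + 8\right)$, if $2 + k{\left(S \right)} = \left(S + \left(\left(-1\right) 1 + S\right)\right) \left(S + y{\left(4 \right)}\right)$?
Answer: $0$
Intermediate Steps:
$y{\left(X \right)} = 1$
$k{\left(S \right)} = -2 + \left(1 + S\right) \left(-1 + 2 S\right)$ ($k{\left(S \right)} = -2 + \left(S + \left(\left(-1\right) 1 + S\right)\right) \left(S + 1\right) = -2 + \left(S + \left(-1 + S\right)\right) \left(1 + S\right) = -2 + \left(-1 + 2 S\right) \left(1 + S\right) = -2 + \left(1 + S\right) \left(-1 + 2 S\right)$)
$k{\left(6 \right)} \left(1 \left(-4\right) 2 + 8\right) = \left(-3 + 6 + 2 \cdot 6^{2}\right) \left(1 \left(-4\right) 2 + 8\right) = \left(-3 + 6 + 2 \cdot 36\right) \left(\left(-4\right) 2 + 8\right) = \left(-3 + 6 + 72\right) \left(-8 + 8\right) = 75 \cdot 0 = 0$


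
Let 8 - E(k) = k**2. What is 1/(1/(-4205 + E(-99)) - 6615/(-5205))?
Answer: 4857306/6172771 ≈ 0.78689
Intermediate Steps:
E(k) = 8 - k**2
1/(1/(-4205 + E(-99)) - 6615/(-5205)) = 1/(1/(-4205 + (8 - 1*(-99)**2)) - 6615/(-5205)) = 1/(1/(-4205 + (8 - 1*9801)) - 6615*(-1/5205)) = 1/(1/(-4205 + (8 - 9801)) + 441/347) = 1/(1/(-4205 - 9793) + 441/347) = 1/(1/(-13998) + 441/347) = 1/(-1/13998 + 441/347) = 1/(6172771/4857306) = 4857306/6172771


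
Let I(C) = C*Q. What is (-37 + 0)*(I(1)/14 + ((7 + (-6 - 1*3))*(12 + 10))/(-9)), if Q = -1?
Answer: -22459/126 ≈ -178.25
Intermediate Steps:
I(C) = -C (I(C) = C*(-1) = -C)
(-37 + 0)*(I(1)/14 + ((7 + (-6 - 1*3))*(12 + 10))/(-9)) = (-37 + 0)*(-1*1/14 + ((7 + (-6 - 1*3))*(12 + 10))/(-9)) = -37*(-1*1/14 + ((7 + (-6 - 3))*22)*(-⅑)) = -37*(-1/14 + ((7 - 9)*22)*(-⅑)) = -37*(-1/14 - 2*22*(-⅑)) = -37*(-1/14 - 44*(-⅑)) = -37*(-1/14 + 44/9) = -37*607/126 = -22459/126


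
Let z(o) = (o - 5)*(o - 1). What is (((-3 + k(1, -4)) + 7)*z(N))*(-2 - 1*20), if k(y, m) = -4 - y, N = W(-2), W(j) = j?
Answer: 462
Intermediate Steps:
N = -2
z(o) = (-1 + o)*(-5 + o) (z(o) = (-5 + o)*(-1 + o) = (-1 + o)*(-5 + o))
(((-3 + k(1, -4)) + 7)*z(N))*(-2 - 1*20) = (((-3 + (-4 - 1*1)) + 7)*(5 + (-2)² - 6*(-2)))*(-2 - 1*20) = (((-3 + (-4 - 1)) + 7)*(5 + 4 + 12))*(-2 - 20) = (((-3 - 5) + 7)*21)*(-22) = ((-8 + 7)*21)*(-22) = -1*21*(-22) = -21*(-22) = 462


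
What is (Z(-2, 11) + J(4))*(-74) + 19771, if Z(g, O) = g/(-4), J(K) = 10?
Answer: 18994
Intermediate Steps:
Z(g, O) = -g/4 (Z(g, O) = g*(-1/4) = -g/4)
(Z(-2, 11) + J(4))*(-74) + 19771 = (-1/4*(-2) + 10)*(-74) + 19771 = (1/2 + 10)*(-74) + 19771 = (21/2)*(-74) + 19771 = -777 + 19771 = 18994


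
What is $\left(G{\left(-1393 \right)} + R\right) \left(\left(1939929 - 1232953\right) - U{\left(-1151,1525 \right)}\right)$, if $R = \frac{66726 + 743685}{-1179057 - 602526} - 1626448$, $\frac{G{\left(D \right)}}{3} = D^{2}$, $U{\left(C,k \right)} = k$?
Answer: $\frac{1757410109832760802}{593861} \approx 2.9593 \cdot 10^{12}$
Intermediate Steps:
$G{\left(D \right)} = 3 D^{2}$
$R = - \frac{965884305865}{593861}$ ($R = \frac{810411}{-1781583} - 1626448 = 810411 \left(- \frac{1}{1781583}\right) - 1626448 = - \frac{270137}{593861} - 1626448 = - \frac{965884305865}{593861} \approx -1.6264 \cdot 10^{6}$)
$\left(G{\left(-1393 \right)} + R\right) \left(\left(1939929 - 1232953\right) - U{\left(-1151,1525 \right)}\right) = \left(3 \left(-1393\right)^{2} - \frac{965884305865}{593861}\right) \left(\left(1939929 - 1232953\right) - 1525\right) = \left(3 \cdot 1940449 - \frac{965884305865}{593861}\right) \left(706976 - 1525\right) = \left(5821347 - \frac{965884305865}{593861}\right) 705451 = \frac{2491186644902}{593861} \cdot 705451 = \frac{1757410109832760802}{593861}$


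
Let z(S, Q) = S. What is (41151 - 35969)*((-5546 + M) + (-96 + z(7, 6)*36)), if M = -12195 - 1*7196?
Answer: -128415142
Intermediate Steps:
M = -19391 (M = -12195 - 7196 = -19391)
(41151 - 35969)*((-5546 + M) + (-96 + z(7, 6)*36)) = (41151 - 35969)*((-5546 - 19391) + (-96 + 7*36)) = 5182*(-24937 + (-96 + 252)) = 5182*(-24937 + 156) = 5182*(-24781) = -128415142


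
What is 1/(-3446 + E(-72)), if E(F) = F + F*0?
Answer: -1/3518 ≈ -0.00028425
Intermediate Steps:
E(F) = F (E(F) = F + 0 = F)
1/(-3446 + E(-72)) = 1/(-3446 - 72) = 1/(-3518) = -1/3518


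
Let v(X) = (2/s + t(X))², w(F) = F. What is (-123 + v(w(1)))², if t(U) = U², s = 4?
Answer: 233289/16 ≈ 14581.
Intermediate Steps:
v(X) = (½ + X²)² (v(X) = (2/4 + X²)² = (2*(¼) + X²)² = (½ + X²)²)
(-123 + v(w(1)))² = (-123 + (1 + 2*1²)²/4)² = (-123 + (1 + 2*1)²/4)² = (-123 + (1 + 2)²/4)² = (-123 + (¼)*3²)² = (-123 + (¼)*9)² = (-123 + 9/4)² = (-483/4)² = 233289/16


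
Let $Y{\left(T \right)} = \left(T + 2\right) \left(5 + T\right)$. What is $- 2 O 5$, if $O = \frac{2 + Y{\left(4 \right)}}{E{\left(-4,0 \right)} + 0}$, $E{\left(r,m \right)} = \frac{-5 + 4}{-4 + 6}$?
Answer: $1120$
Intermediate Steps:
$Y{\left(T \right)} = \left(2 + T\right) \left(5 + T\right)$
$E{\left(r,m \right)} = - \frac{1}{2}$
$O = -112$ ($O = \frac{2 + \left(10 + 4^{2} + 7 \cdot 4\right)}{- \frac{1}{2} + 0} = \frac{2 + \left(10 + 16 + 28\right)}{- \frac{1}{2}} = \left(2 + 54\right) \left(-2\right) = 56 \left(-2\right) = -112$)
$- 2 O 5 = \left(-2\right) \left(-112\right) 5 = 224 \cdot 5 = 1120$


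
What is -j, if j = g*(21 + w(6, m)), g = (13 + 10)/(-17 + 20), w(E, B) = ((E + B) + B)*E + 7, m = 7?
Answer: -3404/3 ≈ -1134.7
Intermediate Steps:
w(E, B) = 7 + E*(E + 2*B) (w(E, B) = ((B + E) + B)*E + 7 = (E + 2*B)*E + 7 = E*(E + 2*B) + 7 = 7 + E*(E + 2*B))
g = 23/3 ≈ 7.6667
j = 3404/3 (j = 23*(21 + (7 + 6² + 2*7*6))/3 = 23*(21 + (7 + 36 + 84))/3 = 23*(21 + 127)/3 = (23/3)*148 = 3404/3 ≈ 1134.7)
-j = -1*3404/3 = -3404/3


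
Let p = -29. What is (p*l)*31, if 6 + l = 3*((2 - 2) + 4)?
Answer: -5394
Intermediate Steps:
l = 6 (l = -6 + 3*((2 - 2) + 4) = -6 + 3*(0 + 4) = -6 + 3*4 = -6 + 12 = 6)
(p*l)*31 = -29*6*31 = -174*31 = -5394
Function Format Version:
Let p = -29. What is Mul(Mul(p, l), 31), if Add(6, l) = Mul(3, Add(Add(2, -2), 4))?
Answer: -5394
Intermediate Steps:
l = 6 (l = Add(-6, Mul(3, Add(Add(2, -2), 4))) = Add(-6, Mul(3, Add(0, 4))) = Add(-6, Mul(3, 4)) = Add(-6, 12) = 6)
Mul(Mul(p, l), 31) = Mul(Mul(-29, 6), 31) = Mul(-174, 31) = -5394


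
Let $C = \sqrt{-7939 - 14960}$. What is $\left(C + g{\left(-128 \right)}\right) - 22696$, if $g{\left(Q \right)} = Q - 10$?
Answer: $-22834 + i \sqrt{22899} \approx -22834.0 + 151.32 i$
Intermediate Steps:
$C = i \sqrt{22899}$ ($C = \sqrt{-22899} = i \sqrt{22899} \approx 151.32 i$)
$g{\left(Q \right)} = -10 + Q$
$\left(C + g{\left(-128 \right)}\right) - 22696 = \left(i \sqrt{22899} - 138\right) - 22696 = \left(-138 + i \sqrt{22899}\right) - 22696 = -22834 + i \sqrt{22899}$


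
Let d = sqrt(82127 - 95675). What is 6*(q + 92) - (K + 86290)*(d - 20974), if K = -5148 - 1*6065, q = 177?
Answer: 1574666612 - 150154*I*sqrt(3387) ≈ 1.5747e+9 - 8.7387e+6*I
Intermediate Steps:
d = 2*I*sqrt(3387) (d = sqrt(-13548) = 2*I*sqrt(3387) ≈ 116.4*I)
K = -11213 (K = -5148 - 6065 = -11213)
6*(q + 92) - (K + 86290)*(d - 20974) = 6*(177 + 92) - (-11213 + 86290)*(2*I*sqrt(3387) - 20974) = 6*269 - 75077*(-20974 + 2*I*sqrt(3387)) = 1614 - (-1574664998 + 150154*I*sqrt(3387)) = 1614 + (1574664998 - 150154*I*sqrt(3387)) = 1574666612 - 150154*I*sqrt(3387)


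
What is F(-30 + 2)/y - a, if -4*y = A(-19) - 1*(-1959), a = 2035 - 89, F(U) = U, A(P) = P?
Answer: -943782/485 ≈ -1945.9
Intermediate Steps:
a = 1946
y = -485 (y = -(-19 - 1*(-1959))/4 = -(-19 + 1959)/4 = -¼*1940 = -485)
F(-30 + 2)/y - a = (-30 + 2)/(-485) - 1*1946 = -28*(-1/485) - 1946 = 28/485 - 1946 = -943782/485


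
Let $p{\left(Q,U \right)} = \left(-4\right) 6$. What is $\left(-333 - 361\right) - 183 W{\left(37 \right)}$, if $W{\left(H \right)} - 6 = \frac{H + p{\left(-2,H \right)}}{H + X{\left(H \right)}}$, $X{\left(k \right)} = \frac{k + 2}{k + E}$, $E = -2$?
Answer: $- \frac{2473793}{1334} \approx -1854.4$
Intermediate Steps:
$p{\left(Q,U \right)} = -24$
$X{\left(k \right)} = \frac{2 + k}{-2 + k}$ ($X{\left(k \right)} = \frac{k + 2}{k - 2} = \frac{2 + k}{-2 + k}$)
$W{\left(H \right)} = 6 + \frac{-24 + H}{H + \frac{2 + H}{-2 + H}}$ ($W{\left(H \right)} = 6 + \frac{H - 24}{H + \frac{2 + H}{-2 + H}} = 6 + \frac{-24 + H}{H + \frac{2 + H}{-2 + H}}$)
$\left(-333 - 361\right) - 183 W{\left(37 \right)} = \left(-333 - 361\right) - 183 \frac{60 - 1184 + 7 \cdot 37^{2}}{2 + 37^{2} - 37} = \left(-333 - 361\right) - 183 \frac{60 - 1184 + 7 \cdot 1369}{2 + 1369 - 37} = -694 - 183 \frac{60 - 1184 + 9583}{1334} = -694 - 183 \cdot \frac{1}{1334} \cdot 8459 = -694 - \frac{1547997}{1334} = - \frac{2473793}{1334}$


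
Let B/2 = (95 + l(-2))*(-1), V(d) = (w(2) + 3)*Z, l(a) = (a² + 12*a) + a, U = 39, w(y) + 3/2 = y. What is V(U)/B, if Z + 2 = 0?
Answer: 7/146 ≈ 0.047945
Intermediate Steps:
w(y) = -3/2 + y
Z = -2 (Z = -2 + 0 = -2)
l(a) = a² + 13*a
V(d) = -7 (V(d) = ((-3/2 + 2) + 3)*(-2) = (½ + 3)*(-2) = (7/2)*(-2) = -7)
B = -146 (B = 2*((95 - 2*(13 - 2))*(-1)) = 2*((95 - 2*11)*(-1)) = 2*((95 - 22)*(-1)) = 2*(73*(-1)) = 2*(-73) = -146)
V(U)/B = -7/(-146) = -7*(-1/146) = 7/146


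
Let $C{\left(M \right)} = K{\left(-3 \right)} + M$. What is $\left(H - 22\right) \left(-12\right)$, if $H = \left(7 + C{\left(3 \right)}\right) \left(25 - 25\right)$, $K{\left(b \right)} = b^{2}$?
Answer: $264$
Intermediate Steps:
$C{\left(M \right)} = 9 + M$ ($C{\left(M \right)} = \left(-3\right)^{2} + M = 9 + M$)
$H = 0$ ($H = \left(7 + \left(9 + 3\right)\right) \left(25 - 25\right) = \left(7 + 12\right) 0 = 19 \cdot 0 = 0$)
$\left(H - 22\right) \left(-12\right) = \left(0 - 22\right) \left(-12\right) = \left(-22\right) \left(-12\right) = 264$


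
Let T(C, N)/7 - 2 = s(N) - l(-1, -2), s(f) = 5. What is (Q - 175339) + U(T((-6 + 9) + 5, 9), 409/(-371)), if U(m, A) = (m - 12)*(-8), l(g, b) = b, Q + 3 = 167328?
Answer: -8422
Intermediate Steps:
Q = 167325 (Q = -3 + 167328 = 167325)
T(C, N) = 63 (T(C, N) = 14 + 7*(5 - 1*(-2)) = 14 + 7*(5 + 2) = 14 + 7*7 = 14 + 49 = 63)
U(m, A) = 96 - 8*m (U(m, A) = (-12 + m)*(-8) = 96 - 8*m)
(Q - 175339) + U(T((-6 + 9) + 5, 9), 409/(-371)) = (167325 - 175339) + (96 - 8*63) = -8014 + (96 - 504) = -8014 - 408 = -8422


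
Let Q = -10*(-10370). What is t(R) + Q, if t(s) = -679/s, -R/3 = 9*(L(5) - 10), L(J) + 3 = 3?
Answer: 27998321/270 ≈ 1.0370e+5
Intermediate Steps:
Q = 103700
L(J) = 0 (L(J) = -3 + 3 = 0)
R = 270 (R = -27*(0 - 10) = -27*(-10) = -3*(-90) = 270)
t(R) + Q = -679/270 + 103700 = 27998321/270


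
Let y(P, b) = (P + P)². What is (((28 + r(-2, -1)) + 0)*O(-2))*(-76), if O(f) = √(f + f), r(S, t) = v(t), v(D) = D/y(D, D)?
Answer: -4218*I ≈ -4218.0*I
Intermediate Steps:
y(P, b) = 4*P² (y(P, b) = (2*P)² = 4*P²)
v(D) = 1/(4*D) (v(D) = D/((4*D²)) = D*(1/(4*D²)) = 1/(4*D))
r(S, t) = 1/(4*t)
O(f) = √2*√f (O(f) = √(2*f) = √2*√f)
(((28 + r(-2, -1)) + 0)*O(-2))*(-76) = (((28 + (¼)/(-1)) + 0)*(√2*√(-2)))*(-76) = (((28 + (¼)*(-1)) + 0)*(√2*(I*√2)))*(-76) = (((28 - ¼) + 0)*(2*I))*(-76) = ((111/4 + 0)*(2*I))*(-76) = (111*(2*I)/4)*(-76) = (111*I/2)*(-76) = -4218*I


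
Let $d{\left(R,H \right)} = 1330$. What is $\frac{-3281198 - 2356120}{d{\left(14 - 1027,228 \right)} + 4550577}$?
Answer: $- \frac{5637318}{4551907} \approx -1.2385$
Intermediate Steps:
$\frac{-3281198 - 2356120}{d{\left(14 - 1027,228 \right)} + 4550577} = \frac{-3281198 - 2356120}{1330 + 4550577} = - \frac{5637318}{4551907}$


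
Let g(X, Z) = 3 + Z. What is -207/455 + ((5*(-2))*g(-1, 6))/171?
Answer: -8483/8645 ≈ -0.98126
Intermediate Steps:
-207/455 + ((5*(-2))*g(-1, 6))/171 = -207/455 + ((5*(-2))*(3 + 6))/171 = -207*1/455 - 10*9*(1/171) = -207/455 - 90*1/171 = -207/455 - 10/19 = -8483/8645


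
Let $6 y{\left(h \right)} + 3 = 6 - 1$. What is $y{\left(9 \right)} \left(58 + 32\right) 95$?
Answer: $2850$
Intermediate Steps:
$y{\left(h \right)} = \frac{1}{3}$ ($y{\left(h \right)} = - \frac{1}{2} + \frac{6 - 1}{6} = - \frac{1}{2} + \frac{1}{6} \cdot 5 = - \frac{1}{2} + \frac{5}{6} = \frac{1}{3}$)
$y{\left(9 \right)} \left(58 + 32\right) 95 = \frac{58 + 32}{3} \cdot 95 = \frac{1}{3} \cdot 90 \cdot 95 = 30 \cdot 95 = 2850$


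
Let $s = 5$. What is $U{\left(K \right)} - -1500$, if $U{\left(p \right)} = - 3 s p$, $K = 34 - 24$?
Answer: $1350$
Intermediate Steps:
$K = 10$
$U{\left(p \right)} = - 15 p$ ($U{\left(p \right)} = \left(-3\right) 5 p = - 15 p$)
$U{\left(K \right)} - -1500 = \left(-15\right) 10 - -1500 = -150 + 1500 = 1350$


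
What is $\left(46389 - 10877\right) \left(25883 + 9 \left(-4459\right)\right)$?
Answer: $-505974976$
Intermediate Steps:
$\left(46389 - 10877\right) \left(25883 + 9 \left(-4459\right)\right) = 35512 \left(25883 - 40131\right) = 35512 \left(-14248\right) = -505974976$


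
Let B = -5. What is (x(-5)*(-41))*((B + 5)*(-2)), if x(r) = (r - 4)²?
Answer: 0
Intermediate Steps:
x(r) = (-4 + r)²
(x(-5)*(-41))*((B + 5)*(-2)) = ((-4 - 5)²*(-41))*((-5 + 5)*(-2)) = ((-9)²*(-41))*(0*(-2)) = (81*(-41))*0 = -3321*0 = 0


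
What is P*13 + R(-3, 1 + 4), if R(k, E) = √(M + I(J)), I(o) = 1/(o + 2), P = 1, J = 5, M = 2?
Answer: 13 + √105/7 ≈ 14.464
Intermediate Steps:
I(o) = 1/(2 + o)
R(k, E) = √105/7 (R(k, E) = √(2 + 1/(2 + 5)) = √(2 + 1/7) = √(2 + ⅐) = √(15/7) = √105/7)
P*13 + R(-3, 1 + 4) = 1*13 + √105/7 = 13 + √105/7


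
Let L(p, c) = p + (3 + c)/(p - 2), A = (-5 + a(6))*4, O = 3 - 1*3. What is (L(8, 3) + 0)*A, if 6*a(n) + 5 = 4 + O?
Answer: -186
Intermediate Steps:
O = 0 (O = 3 - 3 = 0)
a(n) = -1/6 (a(n) = -5/6 + (4 + 0)/6 = -5/6 + (1/6)*4 = -5/6 + 2/3 = -1/6)
A = -62/3 (A = (-5 - 1/6)*4 = -31/6*4 = -62/3 ≈ -20.667)
L(p, c) = p + (3 + c)/(-2 + p)
(L(8, 3) + 0)*A = ((3 + 3 + 8**2 - 2*8)/(-2 + 8) + 0)*(-62/3) = ((3 + 3 + 64 - 16)/6 + 0)*(-62/3) = ((1/6)*54 + 0)*(-62/3) = (9 + 0)*(-62/3) = 9*(-62/3) = -186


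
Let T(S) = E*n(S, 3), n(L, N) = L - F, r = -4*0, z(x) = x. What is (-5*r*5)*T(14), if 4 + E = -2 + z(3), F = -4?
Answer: 0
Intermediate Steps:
r = 0
n(L, N) = 4 + L (n(L, N) = L - 1*(-4) = L + 4 = 4 + L)
E = -3 (E = -4 + (-2 + 3) = -4 + 1 = -3)
T(S) = -12 - 3*S (T(S) = -3*(4 + S) = -12 - 3*S)
(-5*r*5)*T(14) = (-5*0*5)*(-12 - 3*14) = (0*5)*(-12 - 42) = 0*(-54) = 0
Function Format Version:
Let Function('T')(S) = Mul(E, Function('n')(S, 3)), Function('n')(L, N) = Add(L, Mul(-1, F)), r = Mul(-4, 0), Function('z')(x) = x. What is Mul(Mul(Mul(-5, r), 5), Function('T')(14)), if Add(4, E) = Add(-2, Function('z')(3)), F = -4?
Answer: 0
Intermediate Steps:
r = 0
Function('n')(L, N) = Add(4, L) (Function('n')(L, N) = Add(L, Mul(-1, -4)) = Add(L, 4) = Add(4, L))
E = -3 (E = Add(-4, Add(-2, 3)) = Add(-4, 1) = -3)
Function('T')(S) = Add(-12, Mul(-3, S)) (Function('T')(S) = Mul(-3, Add(4, S)) = Add(-12, Mul(-3, S)))
Mul(Mul(Mul(-5, r), 5), Function('T')(14)) = Mul(Mul(Mul(-5, 0), 5), Add(-12, Mul(-3, 14))) = Mul(Mul(0, 5), Add(-12, -42)) = Mul(0, -54) = 0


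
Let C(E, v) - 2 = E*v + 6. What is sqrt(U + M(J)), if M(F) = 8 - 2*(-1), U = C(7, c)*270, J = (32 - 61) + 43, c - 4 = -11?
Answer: 2*I*sqrt(2765) ≈ 105.17*I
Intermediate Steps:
c = -7 (c = 4 - 11 = -7)
J = 14 (J = -29 + 43 = 14)
C(E, v) = 8 + E*v (C(E, v) = 2 + (E*v + 6) = 2 + (6 + E*v) = 8 + E*v)
U = -11070 (U = (8 + 7*(-7))*270 = (8 - 49)*270 = -41*270 = -11070)
M(F) = 10 (M(F) = 8 + 2 = 10)
sqrt(U + M(J)) = sqrt(-11070 + 10) = sqrt(-11060) = 2*I*sqrt(2765)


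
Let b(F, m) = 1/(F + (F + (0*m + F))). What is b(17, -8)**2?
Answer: 1/2601 ≈ 0.00038447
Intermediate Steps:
b(F, m) = 1/(3*F) (b(F, m) = 1/(F + (F + (0 + F))) = 1/(F + (F + F)) = 1/(F + 2*F) = 1/(3*F))
b(17, -8)**2 = ((1/3)/17)**2 = ((1/3)*(1/17))**2 = (1/51)**2 = 1/2601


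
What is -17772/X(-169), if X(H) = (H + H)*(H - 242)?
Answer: -2962/23153 ≈ -0.12793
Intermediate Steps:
X(H) = 2*H*(-242 + H) (X(H) = (2*H)*(-242 + H) = 2*H*(-242 + H))
-17772/X(-169) = -17772*(-1/(338*(-242 - 169))) = -17772/(2*(-169)*(-411)) = -17772/138918 = -17772*1/138918 = -2962/23153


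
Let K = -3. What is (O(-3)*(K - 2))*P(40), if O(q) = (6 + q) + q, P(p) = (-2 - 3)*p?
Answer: 0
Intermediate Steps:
P(p) = -5*p
O(q) = 6 + 2*q
(O(-3)*(K - 2))*P(40) = ((6 + 2*(-3))*(-3 - 2))*(-5*40) = ((6 - 6)*(-5))*(-200) = (0*(-5))*(-200) = 0*(-200) = 0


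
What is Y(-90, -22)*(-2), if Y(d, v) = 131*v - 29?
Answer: 5822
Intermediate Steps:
Y(d, v) = -29 + 131*v
Y(-90, -22)*(-2) = (-29 + 131*(-22))*(-2) = (-29 - 2882)*(-2) = -2911*(-2) = 5822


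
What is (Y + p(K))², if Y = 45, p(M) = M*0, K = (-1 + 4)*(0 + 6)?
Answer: 2025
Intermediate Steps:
K = 18 (K = 3*6 = 18)
p(M) = 0
(Y + p(K))² = (45 + 0)² = 45² = 2025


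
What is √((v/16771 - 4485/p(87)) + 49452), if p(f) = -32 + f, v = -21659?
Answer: 16*√6563252126926/184481 ≈ 222.19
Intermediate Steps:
√((v/16771 - 4485/p(87)) + 49452) = √((-21659/16771 - 4485/(-32 + 87)) + 49452) = √((-21659*1/16771 - 4485/55) + 49452) = √((-21659/16771 - 4485*1/55) + 49452) = √((-21659/16771 - 897/11) + 49452) = √(-15281836/184481 + 49452) = √(9107672576/184481) = 16*√6563252126926/184481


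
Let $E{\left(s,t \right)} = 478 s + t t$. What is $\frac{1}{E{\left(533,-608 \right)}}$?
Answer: $\frac{1}{624438} \approx 1.6014 \cdot 10^{-6}$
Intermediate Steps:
$E{\left(s,t \right)} = t^{2} + 478 s$ ($E{\left(s,t \right)} = 478 s + t^{2} = t^{2} + 478 s$)
$\frac{1}{E{\left(533,-608 \right)}} = \frac{1}{\left(-608\right)^{2} + 478 \cdot 533} = \frac{1}{369664 + 254774} = \frac{1}{624438}$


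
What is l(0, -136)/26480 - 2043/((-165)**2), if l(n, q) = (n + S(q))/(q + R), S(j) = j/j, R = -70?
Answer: -247652157/3300202400 ≈ -0.075042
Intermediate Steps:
S(j) = 1
l(n, q) = (1 + n)/(-70 + q) (l(n, q) = (n + 1)/(q - 70) = (1 + n)/(-70 + q))
l(0, -136)/26480 - 2043/((-165)**2) = ((1 + 0)/(-70 - 136))/26480 - 2043/((-165)**2) = (1/(-206))*(1/26480) - 2043/27225 = -1/206*1*(1/26480) - 2043*1/27225 = -1/206*1/26480 - 227/3025 = -1/5454880 - 227/3025 = -247652157/3300202400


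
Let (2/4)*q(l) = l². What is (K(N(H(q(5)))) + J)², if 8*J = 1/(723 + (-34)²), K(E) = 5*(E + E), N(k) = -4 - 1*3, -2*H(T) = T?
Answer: 1107206913121/225961024 ≈ 4900.0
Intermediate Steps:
q(l) = 2*l²
H(T) = -T/2
N(k) = -7 (N(k) = -4 - 3 = -7)
K(E) = 10*E (K(E) = 5*(2*E) = 10*E)
J = 1/15032 (J = 1/(8*(723 + (-34)²)) = 1/(8*(723 + 1156)) = (⅛)/1879 = (⅛)*(1/1879) = 1/15032 ≈ 6.6525e-5)
(K(N(H(q(5)))) + J)² = (10*(-7) + 1/15032)² = (-70 + 1/15032)² = (-1052239/15032)² = 1107206913121/225961024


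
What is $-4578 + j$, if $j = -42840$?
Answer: $-47418$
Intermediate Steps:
$-4578 + j = -4578 - 42840 = -47418$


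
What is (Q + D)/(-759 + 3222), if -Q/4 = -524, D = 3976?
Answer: 2024/821 ≈ 2.4653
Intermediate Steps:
Q = 2096 (Q = -4*(-524) = 2096)
(Q + D)/(-759 + 3222) = (2096 + 3976)/(-759 + 3222) = 6072/2463 = 6072*(1/2463) = 2024/821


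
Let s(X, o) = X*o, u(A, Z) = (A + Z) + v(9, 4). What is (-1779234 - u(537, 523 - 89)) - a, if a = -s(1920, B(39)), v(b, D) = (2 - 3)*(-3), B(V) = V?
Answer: -1705328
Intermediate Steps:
v(b, D) = 3 (v(b, D) = -1*(-3) = 3)
u(A, Z) = 3 + A + Z (u(A, Z) = (A + Z) + 3 = 3 + A + Z)
a = -74880 (a = -1920*39 = -1*74880 = -74880)
(-1779234 - u(537, 523 - 89)) - a = (-1779234 - (3 + 537 + (523 - 89))) - 1*(-74880) = (-1779234 - (3 + 537 + 434)) + 74880 = (-1779234 - 1*974) + 74880 = (-1779234 - 974) + 74880 = -1780208 + 74880 = -1705328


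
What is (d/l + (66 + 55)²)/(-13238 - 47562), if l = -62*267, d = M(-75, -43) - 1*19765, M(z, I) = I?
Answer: -121193461/503241600 ≈ -0.24083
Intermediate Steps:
d = -19808 (d = -43 - 1*19765 = -43 - 19765 = -19808)
l = -16554
(d/l + (66 + 55)²)/(-13238 - 47562) = (-19808/(-16554) + (66 + 55)²)/(-13238 - 47562) = (-19808*(-1/16554) + 121²)/(-60800) = (9904/8277 + 14641)*(-1/60800) = (121193461/8277)*(-1/60800) = -121193461/503241600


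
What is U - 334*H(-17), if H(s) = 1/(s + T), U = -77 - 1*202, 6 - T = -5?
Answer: -670/3 ≈ -223.33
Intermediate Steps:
T = 11 (T = 6 - 1*(-5) = 6 + 5 = 11)
U = -279 (U = -77 - 202 = -279)
H(s) = 1/(11 + s) (H(s) = 1/(s + 11) = 1/(11 + s))
U - 334*H(-17) = -279 - 334/(11 - 17) = -279 - 334/(-6) = -279 - 334*(-⅙) = -279 + 167/3 = -670/3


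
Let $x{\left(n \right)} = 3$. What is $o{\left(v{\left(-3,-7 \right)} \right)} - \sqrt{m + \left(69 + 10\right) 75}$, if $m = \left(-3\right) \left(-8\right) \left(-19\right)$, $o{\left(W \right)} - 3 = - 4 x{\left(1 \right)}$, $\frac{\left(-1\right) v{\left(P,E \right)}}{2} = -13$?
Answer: $-9 - \sqrt{5469} \approx -82.953$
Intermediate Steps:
$v{\left(P,E \right)} = 26$ ($v{\left(P,E \right)} = \left(-2\right) \left(-13\right) = 26$)
$o{\left(W \right)} = -9$ ($o{\left(W \right)} = 3 - 12 = -9$)
$m = -456$ ($m = 24 \left(-19\right) = -456$)
$o{\left(v{\left(-3,-7 \right)} \right)} - \sqrt{m + \left(69 + 10\right) 75} = -9 - \sqrt{-456 + \left(69 + 10\right) 75} = -9 - \sqrt{-456 + 79 \cdot 75} = -9 - \sqrt{-456 + 5925} = -9 - \sqrt{5469}$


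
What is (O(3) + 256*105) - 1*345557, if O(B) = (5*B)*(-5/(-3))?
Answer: -318652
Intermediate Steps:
O(B) = 25*B/3 (O(B) = (5*B)*(-5*(-1/3)) = (5*B)*(5/3) = 25*B/3)
(O(3) + 256*105) - 1*345557 = ((25/3)*3 + 256*105) - 1*345557 = (25 + 26880) - 345557 = 26905 - 345557 = -318652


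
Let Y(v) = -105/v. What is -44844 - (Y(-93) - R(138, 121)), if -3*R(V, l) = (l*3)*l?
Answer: -1844070/31 ≈ -59486.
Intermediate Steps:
R(V, l) = -l**2 (R(V, l) = -l*3*l/3 = -3*l*l/3 = -l**2)
-44844 - (Y(-93) - R(138, 121)) = -44844 - (-105/(-93) - (-1)*121**2) = -44844 - (-105*(-1/93) - (-1)*14641) = -44844 - (35/31 - 1*(-14641)) = -44844 - (35/31 + 14641) = -44844 - 1*453906/31 = -44844 - 453906/31 = -1844070/31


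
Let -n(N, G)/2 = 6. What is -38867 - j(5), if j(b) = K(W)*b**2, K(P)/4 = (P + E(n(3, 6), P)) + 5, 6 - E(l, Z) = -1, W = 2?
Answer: -40267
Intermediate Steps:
n(N, G) = -12 (n(N, G) = -2*6 = -12)
E(l, Z) = 7 (E(l, Z) = 6 - 1*(-1) = 6 + 1 = 7)
K(P) = 48 + 4*P (K(P) = 4*((P + 7) + 5) = 4*((7 + P) + 5) = 4*(12 + P) = 48 + 4*P)
j(b) = 56*b**2 (j(b) = (48 + 4*2)*b**2 = (48 + 8)*b**2 = 56*b**2)
-38867 - j(5) = -38867 - 56*5**2 = -38867 - 56*25 = -38867 - 1*1400 = -38867 - 1400 = -40267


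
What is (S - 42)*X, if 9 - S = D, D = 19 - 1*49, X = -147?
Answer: 441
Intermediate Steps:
D = -30 (D = 19 - 49 = -30)
S = 39 (S = 9 - 1*(-30) = 9 + 30 = 39)
(S - 42)*X = (39 - 42)*(-147) = -3*(-147) = 441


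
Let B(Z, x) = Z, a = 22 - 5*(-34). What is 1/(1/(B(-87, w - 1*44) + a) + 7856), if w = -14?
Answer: 105/824881 ≈ 0.00012729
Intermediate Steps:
a = 192 (a = 22 + 170 = 192)
1/(1/(B(-87, w - 1*44) + a) + 7856) = 1/(1/(-87 + 192) + 7856) = 1/(1/105 + 7856) = 1/(824881/105) = 105/824881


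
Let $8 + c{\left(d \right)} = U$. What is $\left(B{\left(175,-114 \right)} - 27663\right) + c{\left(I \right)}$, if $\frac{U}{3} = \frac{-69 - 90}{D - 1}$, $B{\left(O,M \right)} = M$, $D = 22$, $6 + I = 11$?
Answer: $- \frac{194654}{7} \approx -27808.0$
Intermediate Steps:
$I = 5$ ($I = -6 + 11 = 5$)
$U = - \frac{159}{7}$ ($U = 3 \frac{-69 - 90}{22 - 1} = 3 \left(- \frac{159}{21}\right) = 3 \left(\left(-159\right) \frac{1}{21}\right) = 3 \left(- \frac{53}{7}\right) = - \frac{159}{7} \approx -22.714$)
$c{\left(d \right)} = - \frac{215}{7}$ ($c{\left(d \right)} = -8 - \frac{159}{7} = - \frac{215}{7}$)
$\left(B{\left(175,-114 \right)} - 27663\right) + c{\left(I \right)} = \left(-114 - 27663\right) - \frac{215}{7} = -27777 - \frac{215}{7} = - \frac{194654}{7}$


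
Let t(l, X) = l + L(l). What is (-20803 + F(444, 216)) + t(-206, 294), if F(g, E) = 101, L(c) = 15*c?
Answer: -23998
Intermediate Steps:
t(l, X) = 16*l (t(l, X) = l + 15*l = 16*l)
(-20803 + F(444, 216)) + t(-206, 294) = (-20803 + 101) + 16*(-206) = -20702 - 3296 = -23998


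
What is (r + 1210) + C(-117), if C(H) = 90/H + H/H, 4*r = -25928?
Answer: -68533/13 ≈ -5271.8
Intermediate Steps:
r = -6482 (r = (¼)*(-25928) = -6482)
C(H) = 1 + 90/H (C(H) = 90/H + 1 = 1 + 90/H)
(r + 1210) + C(-117) = (-6482 + 1210) + (90 - 117)/(-117) = -5272 - 1/117*(-27) = -5272 + 3/13 = -68533/13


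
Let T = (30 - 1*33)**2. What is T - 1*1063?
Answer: -1054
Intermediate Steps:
T = 9 (T = (30 - 33)**2 = (-3)**2 = 9)
T - 1*1063 = 9 - 1*1063 = 9 - 1063 = -1054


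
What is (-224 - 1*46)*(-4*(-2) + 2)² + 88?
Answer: -26912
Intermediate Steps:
(-224 - 1*46)*(-4*(-2) + 2)² + 88 = (-224 - 46)*(8 + 2)² + 88 = -270*10² + 88 = -270*100 + 88 = -27000 + 88 = -26912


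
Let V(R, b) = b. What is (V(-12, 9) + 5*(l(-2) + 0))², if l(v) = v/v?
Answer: 196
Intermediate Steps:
l(v) = 1
(V(-12, 9) + 5*(l(-2) + 0))² = (9 + 5*(1 + 0))² = (9 + 5*1)² = (9 + 5)² = 14² = 196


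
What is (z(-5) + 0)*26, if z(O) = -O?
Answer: 130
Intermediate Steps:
(z(-5) + 0)*26 = (-1*(-5) + 0)*26 = (5 + 0)*26 = 5*26 = 130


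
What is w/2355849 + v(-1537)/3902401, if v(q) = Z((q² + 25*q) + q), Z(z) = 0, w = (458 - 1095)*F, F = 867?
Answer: -184093/785283 ≈ -0.23443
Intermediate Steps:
w = -552279 (w = (458 - 1095)*867 = -637*867 = -552279)
v(q) = 0
w/2355849 + v(-1537)/3902401 = -552279/2355849 + 0/3902401 = -552279*1/2355849 + 0*(1/3902401) = -184093/785283 + 0 = -184093/785283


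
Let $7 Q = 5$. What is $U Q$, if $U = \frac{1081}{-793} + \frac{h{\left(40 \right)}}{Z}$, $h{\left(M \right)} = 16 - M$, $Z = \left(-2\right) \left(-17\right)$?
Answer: $- \frac{139465}{94367} \approx -1.4779$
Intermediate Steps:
$Z = 34$
$Q = \frac{5}{7}$ ($Q = \frac{1}{7} \cdot 5 = \frac{5}{7} \approx 0.71429$)
$U = - \frac{27893}{13481}$ ($U = \frac{1081}{-793} + \frac{16 - 40}{34} = 1081 \left(- \frac{1}{793}\right) + \left(16 - 40\right) \frac{1}{34} = - \frac{1081}{793} - \frac{12}{17} = - \frac{27893}{13481} \approx -2.0691$)
$U Q = \left(- \frac{27893}{13481}\right) \frac{5}{7} = - \frac{139465}{94367}$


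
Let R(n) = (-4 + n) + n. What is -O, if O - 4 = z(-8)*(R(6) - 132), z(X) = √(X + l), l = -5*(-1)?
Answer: -4 + 124*I*√3 ≈ -4.0 + 214.77*I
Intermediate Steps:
R(n) = -4 + 2*n
l = 5
z(X) = √(5 + X) (z(X) = √(X + 5) = √(5 + X))
O = 4 - 124*I*√3 (O = 4 + √(5 - 8)*((-4 + 2*6) - 132) = 4 + √(-3)*((-4 + 12) - 132) = 4 + (I*√3)*(8 - 132) = 4 + (I*√3)*(-124) = 4 - 124*I*√3 ≈ 4.0 - 214.77*I)
-O = -(4 - 124*I*√3) = -4 + 124*I*√3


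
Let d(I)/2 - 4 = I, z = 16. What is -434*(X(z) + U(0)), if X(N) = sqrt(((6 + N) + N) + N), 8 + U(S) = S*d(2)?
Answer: 3472 - 1302*sqrt(6) ≈ 282.76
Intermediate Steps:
d(I) = 8 + 2*I
U(S) = -8 + 12*S (U(S) = -8 + S*(8 + 2*2) = -8 + S*(8 + 4) = -8 + S*12 = -8 + 12*S)
X(N) = sqrt(6 + 3*N) (X(N) = sqrt((6 + 2*N) + N) = sqrt(6 + 3*N))
-434*(X(z) + U(0)) = -434*(sqrt(6 + 3*16) + (-8 + 12*0)) = -434*(sqrt(6 + 48) + (-8 + 0)) = -434*(sqrt(54) - 8) = -434*(3*sqrt(6) - 8) = -434*(-8 + 3*sqrt(6)) = 3472 - 1302*sqrt(6)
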